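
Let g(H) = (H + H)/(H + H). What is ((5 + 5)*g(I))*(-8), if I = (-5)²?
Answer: -80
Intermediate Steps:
I = 25
g(H) = 1 (g(H) = (2*H)/((2*H)) = (2*H)*(1/(2*H)) = 1)
((5 + 5)*g(I))*(-8) = ((5 + 5)*1)*(-8) = (10*1)*(-8) = 10*(-8) = -80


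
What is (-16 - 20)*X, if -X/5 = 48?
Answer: 8640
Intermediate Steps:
X = -240 (X = -5*48 = -240)
(-16 - 20)*X = (-16 - 20)*(-240) = -36*(-240) = 8640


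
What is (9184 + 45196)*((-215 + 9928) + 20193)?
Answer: 1626288280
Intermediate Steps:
(9184 + 45196)*((-215 + 9928) + 20193) = 54380*(9713 + 20193) = 54380*29906 = 1626288280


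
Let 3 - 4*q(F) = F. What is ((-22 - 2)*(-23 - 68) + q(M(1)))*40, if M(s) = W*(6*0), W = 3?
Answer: 87390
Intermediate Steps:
M(s) = 0 (M(s) = 3*(6*0) = 3*0 = 0)
q(F) = ¾ - F/4
((-22 - 2)*(-23 - 68) + q(M(1)))*40 = ((-22 - 2)*(-23 - 68) + (¾ - ¼*0))*40 = (-24*(-91) + (¾ + 0))*40 = (2184 + ¾)*40 = (8739/4)*40 = 87390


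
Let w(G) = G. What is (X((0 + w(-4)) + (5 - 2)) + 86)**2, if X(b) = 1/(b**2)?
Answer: 7569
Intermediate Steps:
X(b) = b**(-2)
(X((0 + w(-4)) + (5 - 2)) + 86)**2 = (((0 - 4) + (5 - 2))**(-2) + 86)**2 = ((-4 + 3)**(-2) + 86)**2 = ((-1)**(-2) + 86)**2 = (1 + 86)**2 = 87**2 = 7569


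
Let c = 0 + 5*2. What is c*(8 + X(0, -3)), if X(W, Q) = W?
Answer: 80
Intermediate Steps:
c = 10 (c = 0 + 10 = 10)
c*(8 + X(0, -3)) = 10*(8 + 0) = 10*8 = 80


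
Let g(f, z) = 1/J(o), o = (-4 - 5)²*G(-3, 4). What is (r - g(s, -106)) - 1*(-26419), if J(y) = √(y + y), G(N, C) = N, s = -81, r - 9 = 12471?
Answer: 38899 + I*√6/54 ≈ 38899.0 + 0.045361*I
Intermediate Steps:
r = 12480 (r = 9 + 12471 = 12480)
o = -243 (o = (-4 - 5)²*(-3) = (-9)²*(-3) = 81*(-3) = -243)
J(y) = √2*√y (J(y) = √(2*y) = √2*√y)
g(f, z) = -I*√6/54 (g(f, z) = 1/(√2*√(-243)) = 1/(√2*(9*I*√3)) = 1/(9*I*√6) = -I*√6/54)
(r - g(s, -106)) - 1*(-26419) = (12480 - (-1)*I*√6/54) - 1*(-26419) = (12480 + I*√6/54) + 26419 = 38899 + I*√6/54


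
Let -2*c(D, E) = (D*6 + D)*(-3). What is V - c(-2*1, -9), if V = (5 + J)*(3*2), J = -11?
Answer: -15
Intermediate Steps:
V = -36 (V = (5 - 11)*(3*2) = -6*6 = -36)
c(D, E) = 21*D/2 (c(D, E) = -(D*6 + D)*(-3)/2 = -(6*D + D)*(-3)/2 = -7*D*(-3)/2 = -(-21)*D/2 = 21*D/2)
V - c(-2*1, -9) = -36 - 21*(-2*1)/2 = -36 - 21*(-2)/2 = -36 - 1*(-21) = -36 + 21 = -15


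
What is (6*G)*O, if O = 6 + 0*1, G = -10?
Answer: -360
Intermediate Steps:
O = 6 (O = 6 + 0 = 6)
(6*G)*O = (6*(-10))*6 = -60*6 = -360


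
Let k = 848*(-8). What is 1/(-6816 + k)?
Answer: -1/13600 ≈ -7.3529e-5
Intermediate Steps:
k = -6784
1/(-6816 + k) = 1/(-6816 - 6784) = 1/(-13600) = -1/13600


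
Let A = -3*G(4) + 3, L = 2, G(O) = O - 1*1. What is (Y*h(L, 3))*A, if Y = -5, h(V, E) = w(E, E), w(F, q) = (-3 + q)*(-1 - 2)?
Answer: 0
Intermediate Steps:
G(O) = -1 + O (G(O) = O - 1 = -1 + O)
w(F, q) = 9 - 3*q (w(F, q) = (-3 + q)*(-3) = 9 - 3*q)
h(V, E) = 9 - 3*E
A = -6 (A = -3*(-1 + 4) + 3 = -3*3 + 3 = -9 + 3 = -6)
(Y*h(L, 3))*A = -5*(9 - 3*3)*(-6) = -5*(9 - 9)*(-6) = -5*0*(-6) = 0*(-6) = 0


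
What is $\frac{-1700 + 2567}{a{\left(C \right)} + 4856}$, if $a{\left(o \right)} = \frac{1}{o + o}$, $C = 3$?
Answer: $\frac{5202}{29137} \approx 0.17854$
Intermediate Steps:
$a{\left(o \right)} = \frac{1}{2 o}$
$\frac{-1700 + 2567}{a{\left(C \right)} + 4856} = \frac{-1700 + 2567}{\frac{1}{2 \cdot 3} + 4856} = \frac{867}{\frac{1}{2} \cdot \frac{1}{3} + 4856} = \frac{867}{\frac{1}{6} + 4856} = \frac{867}{\frac{29137}{6}} = 867 \cdot \frac{6}{29137} = \frac{5202}{29137}$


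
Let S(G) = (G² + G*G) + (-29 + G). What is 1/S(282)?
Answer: 1/159301 ≈ 6.2774e-6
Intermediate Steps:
S(G) = -29 + G + 2*G² (S(G) = (G² + G²) + (-29 + G) = 2*G² + (-29 + G) = -29 + G + 2*G²)
1/S(282) = 1/(-29 + 282 + 2*282²) = 1/(-29 + 282 + 2*79524) = 1/(-29 + 282 + 159048) = 1/159301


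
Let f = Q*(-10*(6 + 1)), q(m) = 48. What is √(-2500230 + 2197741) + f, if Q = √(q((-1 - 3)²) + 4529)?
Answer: -70*√4577 + I*√302489 ≈ -4735.8 + 549.99*I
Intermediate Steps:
Q = √4577 (Q = √(48 + 4529) = √4577 ≈ 67.654)
f = -70*√4577 (f = √4577*(-10*(6 + 1)) = √4577*(-10*7) = √4577*(-70) = -70*√4577 ≈ -4735.8)
√(-2500230 + 2197741) + f = √(-2500230 + 2197741) - 70*√4577 = √(-302489) - 70*√4577 = I*√302489 - 70*√4577 = -70*√4577 + I*√302489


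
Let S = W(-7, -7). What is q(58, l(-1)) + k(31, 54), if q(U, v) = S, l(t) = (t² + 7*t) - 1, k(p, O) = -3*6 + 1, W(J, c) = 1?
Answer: -16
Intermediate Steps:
k(p, O) = -17 (k(p, O) = -18 + 1 = -17)
l(t) = -1 + t² + 7*t
S = 1
q(U, v) = 1
q(58, l(-1)) + k(31, 54) = 1 - 17 = -16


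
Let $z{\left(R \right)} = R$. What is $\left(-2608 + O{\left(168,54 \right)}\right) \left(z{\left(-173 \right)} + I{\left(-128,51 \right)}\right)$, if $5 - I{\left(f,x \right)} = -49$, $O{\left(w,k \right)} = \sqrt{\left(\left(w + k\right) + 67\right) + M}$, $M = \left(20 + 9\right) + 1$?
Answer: $310352 - 119 \sqrt{319} \approx 3.0823 \cdot 10^{5}$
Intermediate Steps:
$M = 30$ ($M = 29 + 1 = 30$)
$O{\left(w,k \right)} = \sqrt{97 + k + w}$ ($O{\left(w,k \right)} = \sqrt{\left(\left(w + k\right) + 67\right) + 30} = \sqrt{\left(\left(k + w\right) + 67\right) + 30} = \sqrt{\left(67 + k + w\right) + 30} = \sqrt{97 + k + w}$)
$I{\left(f,x \right)} = 54$ ($I{\left(f,x \right)} = 5 - -49 = 5 + 49 = 54$)
$\left(-2608 + O{\left(168,54 \right)}\right) \left(z{\left(-173 \right)} + I{\left(-128,51 \right)}\right) = \left(-2608 + \sqrt{97 + 54 + 168}\right) \left(-173 + 54\right) = \left(-2608 + \sqrt{319}\right) \left(-119\right) = 310352 - 119 \sqrt{319}$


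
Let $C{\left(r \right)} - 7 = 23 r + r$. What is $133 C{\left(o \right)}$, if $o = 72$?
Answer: $230755$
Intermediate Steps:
$C{\left(r \right)} = 7 + 24 r$ ($C{\left(r \right)} = 7 + \left(23 r + r\right) = 7 + 24 r$)
$133 C{\left(o \right)} = 133 \left(7 + 24 \cdot 72\right) = 133 \left(7 + 1728\right) = 133 \cdot 1735 = 230755$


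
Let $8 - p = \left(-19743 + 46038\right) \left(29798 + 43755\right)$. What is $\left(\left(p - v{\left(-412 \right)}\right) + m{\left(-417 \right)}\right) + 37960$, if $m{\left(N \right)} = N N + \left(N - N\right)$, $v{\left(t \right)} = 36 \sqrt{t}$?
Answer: $-1933864278 - 72 i \sqrt{103} \approx -1.9339 \cdot 10^{9} - 730.72 i$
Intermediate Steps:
$p = -1934076127$ ($p = 8 - \left(-19743 + 46038\right) \left(29798 + 43755\right) = 8 - 26295 \cdot 73553 = 8 - 1934076135 = -1934076127$)
$m{\left(N \right)} = N^{2}$ ($m{\left(N \right)} = N^{2} + 0 = N^{2}$)
$\left(\left(p - v{\left(-412 \right)}\right) + m{\left(-417 \right)}\right) + 37960 = \left(\left(-1934076127 - 36 \sqrt{-412}\right) + \left(-417\right)^{2}\right) + 37960 = \left(\left(-1934076127 - 36 \cdot 2 i \sqrt{103}\right) + 173889\right) + 37960 = \left(\left(-1934076127 - 72 i \sqrt{103}\right) + 173889\right) + 37960 = \left(-1933902238 - 72 i \sqrt{103}\right) + 37960 = -1933864278 - 72 i \sqrt{103}$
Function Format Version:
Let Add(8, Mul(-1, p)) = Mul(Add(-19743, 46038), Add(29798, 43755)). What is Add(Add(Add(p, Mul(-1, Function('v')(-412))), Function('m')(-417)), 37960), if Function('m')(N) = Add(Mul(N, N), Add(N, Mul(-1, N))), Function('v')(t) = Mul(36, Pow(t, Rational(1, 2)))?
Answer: Add(-1933864278, Mul(-72, I, Pow(103, Rational(1, 2)))) ≈ Add(-1.9339e+9, Mul(-730.72, I))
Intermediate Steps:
p = -1934076127 (p = Add(8, Mul(-1, Mul(Add(-19743, 46038), Add(29798, 43755)))) = Add(8, Mul(-1, Mul(26295, 73553))) = Add(8, Mul(-1, 1934076135)) = Add(8, -1934076135) = -1934076127)
Function('m')(N) = Pow(N, 2) (Function('m')(N) = Add(Pow(N, 2), 0) = Pow(N, 2))
Add(Add(Add(p, Mul(-1, Function('v')(-412))), Function('m')(-417)), 37960) = Add(Add(Add(-1934076127, Mul(-1, Mul(36, Pow(-412, Rational(1, 2))))), Pow(-417, 2)), 37960) = Add(Add(Add(-1934076127, Mul(-1, Mul(36, Mul(2, I, Pow(103, Rational(1, 2)))))), 173889), 37960) = Add(Add(Add(-1934076127, Mul(-1, Mul(72, I, Pow(103, Rational(1, 2))))), 173889), 37960) = Add(Add(Add(-1934076127, Mul(-72, I, Pow(103, Rational(1, 2)))), 173889), 37960) = Add(Add(-1933902238, Mul(-72, I, Pow(103, Rational(1, 2)))), 37960) = Add(-1933864278, Mul(-72, I, Pow(103, Rational(1, 2))))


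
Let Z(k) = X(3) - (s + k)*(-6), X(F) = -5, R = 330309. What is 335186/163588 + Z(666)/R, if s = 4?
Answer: 55685879147/27017294346 ≈ 2.0611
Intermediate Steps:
Z(k) = 19 + 6*k (Z(k) = -5 - (4 + k)*(-6) = -5 - (-24 - 6*k) = -5 + (24 + 6*k) = 19 + 6*k)
335186/163588 + Z(666)/R = 335186/163588 + (19 + 6*666)/330309 = 335186*(1/163588) + (19 + 3996)*(1/330309) = 167593/81794 + 4015*(1/330309) = 167593/81794 + 4015/330309 = 55685879147/27017294346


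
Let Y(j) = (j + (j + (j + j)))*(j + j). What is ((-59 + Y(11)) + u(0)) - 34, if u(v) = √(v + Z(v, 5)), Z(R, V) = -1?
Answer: 875 + I ≈ 875.0 + 1.0*I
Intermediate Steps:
u(v) = √(-1 + v) (u(v) = √(v - 1) = √(-1 + v))
Y(j) = 8*j² (Y(j) = (j + (j + 2*j))*(2*j) = (j + 3*j)*(2*j) = (4*j)*(2*j) = 8*j²)
((-59 + Y(11)) + u(0)) - 34 = ((-59 + 8*11²) + √(-1 + 0)) - 34 = ((-59 + 8*121) + √(-1)) - 34 = ((-59 + 968) + I) - 34 = (909 + I) - 34 = 875 + I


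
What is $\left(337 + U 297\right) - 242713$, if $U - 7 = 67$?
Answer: $-220398$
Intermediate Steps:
$U = 74$ ($U = 7 + 67 = 74$)
$\left(337 + U 297\right) - 242713 = \left(337 + 74 \cdot 297\right) - 242713 = \left(337 + 21978\right) - 242713 = 22315 - 242713 = -220398$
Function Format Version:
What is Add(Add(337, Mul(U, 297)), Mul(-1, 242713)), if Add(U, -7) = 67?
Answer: -220398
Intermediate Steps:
U = 74 (U = Add(7, 67) = 74)
Add(Add(337, Mul(U, 297)), Mul(-1, 242713)) = Add(Add(337, Mul(74, 297)), Mul(-1, 242713)) = Add(Add(337, 21978), -242713) = Add(22315, -242713) = -220398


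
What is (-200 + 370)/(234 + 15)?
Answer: 170/249 ≈ 0.68273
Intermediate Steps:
(-200 + 370)/(234 + 15) = 170/249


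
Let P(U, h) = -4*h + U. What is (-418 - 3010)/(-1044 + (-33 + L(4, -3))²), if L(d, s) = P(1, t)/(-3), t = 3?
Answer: 7713/413 ≈ 18.676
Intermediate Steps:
P(U, h) = U - 4*h
L(d, s) = 11/3 (L(d, s) = (1 - 4*3)/(-3) = (1 - 12)*(-⅓) = -11*(-⅓) = 11/3)
(-418 - 3010)/(-1044 + (-33 + L(4, -3))²) = (-418 - 3010)/(-1044 + (-33 + 11/3)²) = -3428/(-1044 + (-88/3)²) = -3428/(-1044 + 7744/9) = -3428/(-1652/9) = -3428*(-9/1652) = 7713/413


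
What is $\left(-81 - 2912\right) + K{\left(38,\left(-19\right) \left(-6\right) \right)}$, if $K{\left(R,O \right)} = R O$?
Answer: $1339$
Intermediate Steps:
$K{\left(R,O \right)} = O R$
$\left(-81 - 2912\right) + K{\left(38,\left(-19\right) \left(-6\right) \right)} = \left(-81 - 2912\right) + \left(-19\right) \left(-6\right) 38 = \left(-81 - 2912\right) + 114 \cdot 38 = -2993 + 4332 = 1339$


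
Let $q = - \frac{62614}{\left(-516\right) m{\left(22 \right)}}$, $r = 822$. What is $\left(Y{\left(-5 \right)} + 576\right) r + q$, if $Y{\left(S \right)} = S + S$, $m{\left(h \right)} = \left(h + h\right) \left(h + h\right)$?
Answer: $\frac{232387822283}{499488} \approx 4.6525 \cdot 10^{5}$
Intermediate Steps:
$m{\left(h \right)} = 4 h^{2}$ ($m{\left(h \right)} = 2 h 2 h = 4 h^{2}$)
$Y{\left(S \right)} = 2 S$
$q = \frac{31307}{499488}$ ($q = - \frac{62614}{\left(-516\right) 4 \cdot 22^{2}} = - \frac{62614}{\left(-516\right) 4 \cdot 484} = - \frac{62614}{\left(-516\right) 1936} = - \frac{62614}{-998976} = \left(-62614\right) \left(- \frac{1}{998976}\right) = \frac{31307}{499488} \approx 0.062678$)
$\left(Y{\left(-5 \right)} + 576\right) r + q = \left(2 \left(-5\right) + 576\right) 822 + \frac{31307}{499488} = \left(-10 + 576\right) 822 + \frac{31307}{499488} = 566 \cdot 822 + \frac{31307}{499488} = 465252 + \frac{31307}{499488} = \frac{232387822283}{499488}$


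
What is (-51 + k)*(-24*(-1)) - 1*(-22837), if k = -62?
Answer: 20125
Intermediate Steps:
(-51 + k)*(-24*(-1)) - 1*(-22837) = (-51 - 62)*(-24*(-1)) - 1*(-22837) = -113*24 + 22837 = -2712 + 22837 = 20125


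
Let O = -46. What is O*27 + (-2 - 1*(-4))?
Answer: -1240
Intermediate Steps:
O*27 + (-2 - 1*(-4)) = -46*27 + (-2 - 1*(-4)) = -1242 + (-2 + 4) = -1242 + 2 = -1240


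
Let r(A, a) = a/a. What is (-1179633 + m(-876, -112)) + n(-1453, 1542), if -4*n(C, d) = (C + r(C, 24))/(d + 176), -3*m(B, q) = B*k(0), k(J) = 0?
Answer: -2026609131/1718 ≈ -1.1796e+6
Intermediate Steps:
r(A, a) = 1
m(B, q) = 0 (m(B, q) = -B*0/3 = -1/3*0 = 0)
n(C, d) = -(1 + C)/(4*(176 + d)) (n(C, d) = -(C + 1)/(4*(d + 176)) = -(1 + C)/(4*(176 + d)))
(-1179633 + m(-876, -112)) + n(-1453, 1542) = (-1179633 + 0) + (-1 - 1*(-1453))/(4*(176 + 1542)) = -1179633 + (1/4)*(-1 + 1453)/1718 = -1179633 + (1/4)*(1/1718)*1452 = -1179633 + 363/1718 = -2026609131/1718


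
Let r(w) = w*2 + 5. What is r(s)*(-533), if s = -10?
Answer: 7995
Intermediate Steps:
r(w) = 5 + 2*w (r(w) = 2*w + 5 = 5 + 2*w)
r(s)*(-533) = (5 + 2*(-10))*(-533) = (5 - 20)*(-533) = -15*(-533) = 7995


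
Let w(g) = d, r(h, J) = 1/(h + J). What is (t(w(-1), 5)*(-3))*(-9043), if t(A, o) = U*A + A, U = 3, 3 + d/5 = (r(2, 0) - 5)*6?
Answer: -16277400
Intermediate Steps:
r(h, J) = 1/(J + h)
d = -150 (d = -15 + 5*((1/(0 + 2) - 5)*6) = -15 + 5*((1/2 - 5)*6) = -15 + 5*((½ - 5)*6) = -15 + 5*(-9/2*6) = -15 + 5*(-27) = -15 - 135 = -150)
w(g) = -150
t(A, o) = 4*A (t(A, o) = 3*A + A = 4*A)
(t(w(-1), 5)*(-3))*(-9043) = ((4*(-150))*(-3))*(-9043) = -600*(-3)*(-9043) = 1800*(-9043) = -16277400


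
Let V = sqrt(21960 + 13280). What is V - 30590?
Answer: -30590 + 2*sqrt(8810) ≈ -30402.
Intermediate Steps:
V = 2*sqrt(8810) (V = sqrt(35240) = 2*sqrt(8810) ≈ 187.72)
V - 30590 = 2*sqrt(8810) - 30590 = -30590 + 2*sqrt(8810)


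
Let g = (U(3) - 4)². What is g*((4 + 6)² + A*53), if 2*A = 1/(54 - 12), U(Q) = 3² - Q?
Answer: 8453/21 ≈ 402.52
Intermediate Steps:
U(Q) = 9 - Q
A = 1/84 (A = 1/(2*(54 - 12)) = (½)/42 = (½)*(1/42) = 1/84 ≈ 0.011905)
g = 4 (g = ((9 - 1*3) - 4)² = ((9 - 3) - 4)² = (6 - 4)² = 2² = 4)
g*((4 + 6)² + A*53) = 4*((4 + 6)² + (1/84)*53) = 4*(10² + 53/84) = 4*(100 + 53/84) = 4*(8453/84) = 8453/21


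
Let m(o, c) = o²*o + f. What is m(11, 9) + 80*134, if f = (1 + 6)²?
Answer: 12100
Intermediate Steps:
f = 49 (f = 7² = 49)
m(o, c) = 49 + o³ (m(o, c) = o²*o + 49 = o³ + 49 = 49 + o³)
m(11, 9) + 80*134 = (49 + 11³) + 80*134 = (49 + 1331) + 10720 = 1380 + 10720 = 12100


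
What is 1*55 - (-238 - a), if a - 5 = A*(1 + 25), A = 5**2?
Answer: 948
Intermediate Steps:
A = 25
a = 655 (a = 5 + 25*(1 + 25) = 5 + 25*26 = 5 + 650 = 655)
1*55 - (-238 - a) = 1*55 - (-238 - 1*655) = 55 - (-238 - 655) = 55 - 1*(-893) = 55 + 893 = 948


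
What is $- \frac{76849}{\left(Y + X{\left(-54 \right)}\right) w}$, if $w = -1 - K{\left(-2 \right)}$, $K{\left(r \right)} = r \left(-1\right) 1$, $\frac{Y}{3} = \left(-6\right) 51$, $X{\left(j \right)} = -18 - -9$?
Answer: $- \frac{76849}{2781} \approx -27.634$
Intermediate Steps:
$X{\left(j \right)} = -9$ ($X{\left(j \right)} = -18 + 9 = -9$)
$Y = -918$ ($Y = 3 \left(\left(-6\right) 51\right) = 3 \left(-306\right) = -918$)
$K{\left(r \right)} = - r$ ($K{\left(r \right)} = - r 1 = - r$)
$w = -3$ ($w = -1 - \left(-1\right) \left(-2\right) = -1 - 2 = -3$)
$- \frac{76849}{\left(Y + X{\left(-54 \right)}\right) w} = - \frac{76849}{\left(-918 - 9\right) \left(-3\right)} = - \frac{76849}{\left(-927\right) \left(-3\right)} = - \frac{76849}{2781}$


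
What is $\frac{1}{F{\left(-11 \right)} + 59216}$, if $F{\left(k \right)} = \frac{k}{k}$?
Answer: $\frac{1}{59217} \approx 1.6887 \cdot 10^{-5}$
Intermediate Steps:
$F{\left(k \right)} = 1$
$\frac{1}{F{\left(-11 \right)} + 59216} = \frac{1}{1 + 59216} = \frac{1}{59217}$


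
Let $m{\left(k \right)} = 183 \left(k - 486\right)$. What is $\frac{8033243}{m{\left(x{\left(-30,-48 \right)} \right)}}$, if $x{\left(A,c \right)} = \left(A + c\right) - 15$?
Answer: $- \frac{8033243}{105957} \approx -75.816$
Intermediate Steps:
$x{\left(A,c \right)} = -15 + A + c$
$m{\left(k \right)} = -88938 + 183 k$ ($m{\left(k \right)} = 183 \left(-486 + k\right) = -88938 + 183 k$)
$\frac{8033243}{m{\left(x{\left(-30,-48 \right)} \right)}} = \frac{8033243}{-88938 + 183 \left(-15 - 30 - 48\right)} = \frac{8033243}{-88938 + 183 \left(-93\right)} = \frac{8033243}{-88938 - 17019} = \frac{8033243}{-105957} = 8033243 \left(- \frac{1}{105957}\right) = - \frac{8033243}{105957}$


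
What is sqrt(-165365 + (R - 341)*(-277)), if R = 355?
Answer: I*sqrt(169243) ≈ 411.39*I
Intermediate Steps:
sqrt(-165365 + (R - 341)*(-277)) = sqrt(-165365 + (355 - 341)*(-277)) = sqrt(-165365 + 14*(-277)) = sqrt(-165365 - 3878) = sqrt(-169243) = I*sqrt(169243)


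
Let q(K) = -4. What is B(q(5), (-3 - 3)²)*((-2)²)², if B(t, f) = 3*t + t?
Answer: -256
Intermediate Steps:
B(t, f) = 4*t
B(q(5), (-3 - 3)²)*((-2)²)² = (4*(-4))*((-2)²)² = -16*4² = -16*16 = -256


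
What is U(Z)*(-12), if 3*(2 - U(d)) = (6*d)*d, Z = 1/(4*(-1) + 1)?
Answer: -64/3 ≈ -21.333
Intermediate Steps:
Z = -⅓ (Z = 1/(-4 + 1) = 1/(-3) = -⅓ ≈ -0.33333)
U(d) = 2 - 2*d² (U(d) = 2 - 6*d*d/3 = 2 - 2*d²)
U(Z)*(-12) = (2 - 2*(-⅓)²)*(-12) = (2 - 2*⅑)*(-12) = (2 - 2/9)*(-12) = (16/9)*(-12) = -64/3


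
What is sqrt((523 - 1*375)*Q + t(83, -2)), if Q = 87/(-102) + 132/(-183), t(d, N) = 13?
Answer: I*sqrt(236569773)/1037 ≈ 14.832*I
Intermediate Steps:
Q = -3265/2074 (Q = 87*(-1/102) + 132*(-1/183) = -29/34 - 44/61 = -3265/2074 ≈ -1.5743)
sqrt((523 - 1*375)*Q + t(83, -2)) = sqrt((523 - 1*375)*(-3265/2074) + 13) = sqrt((523 - 375)*(-3265/2074) + 13) = sqrt(148*(-3265/2074) + 13) = sqrt(-241610/1037 + 13) = sqrt(-228129/1037) = I*sqrt(236569773)/1037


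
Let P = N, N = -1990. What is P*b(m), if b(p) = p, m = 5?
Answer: -9950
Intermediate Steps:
P = -1990
P*b(m) = -1990*5 = -9950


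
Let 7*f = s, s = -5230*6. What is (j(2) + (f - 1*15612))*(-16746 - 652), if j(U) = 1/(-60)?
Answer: 73418229053/210 ≈ 3.4961e+8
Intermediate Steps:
j(U) = -1/60
s = -31380
f = -31380/7 (f = (⅐)*(-31380) = -31380/7 ≈ -4482.9)
(j(2) + (f - 1*15612))*(-16746 - 652) = (-1/60 + (-31380/7 - 1*15612))*(-16746 - 652) = (-1/60 + (-31380/7 - 15612))*(-17398) = (-1/60 - 140664/7)*(-17398) = -8439847/420*(-17398) = 73418229053/210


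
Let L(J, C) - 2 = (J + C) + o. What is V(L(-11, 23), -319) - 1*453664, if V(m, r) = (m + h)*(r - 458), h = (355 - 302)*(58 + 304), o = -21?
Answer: -15355747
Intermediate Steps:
h = 19186 (h = 53*362 = 19186)
L(J, C) = -19 + C + J (L(J, C) = 2 + ((J + C) - 21) = 2 + ((C + J) - 21) = 2 + (-21 + C + J) = -19 + C + J)
V(m, r) = (-458 + r)*(19186 + m) (V(m, r) = (m + 19186)*(r - 458) = (19186 + m)*(-458 + r) = (-458 + r)*(19186 + m))
V(L(-11, 23), -319) - 1*453664 = (-8787188 - 458*(-19 + 23 - 11) + 19186*(-319) + (-19 + 23 - 11)*(-319)) - 1*453664 = (-8787188 - 458*(-7) - 6120334 - 7*(-319)) - 453664 = (-8787188 + 3206 - 6120334 + 2233) - 453664 = -14902083 - 453664 = -15355747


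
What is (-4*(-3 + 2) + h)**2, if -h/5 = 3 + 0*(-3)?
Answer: 121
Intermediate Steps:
h = -15 (h = -5*(3 + 0*(-3)) = -5*(3 + 0) = -5*3 = -15)
(-4*(-3 + 2) + h)**2 = (-4*(-3 + 2) - 15)**2 = (-4*(-1) - 15)**2 = (4 - 15)**2 = (-11)**2 = 121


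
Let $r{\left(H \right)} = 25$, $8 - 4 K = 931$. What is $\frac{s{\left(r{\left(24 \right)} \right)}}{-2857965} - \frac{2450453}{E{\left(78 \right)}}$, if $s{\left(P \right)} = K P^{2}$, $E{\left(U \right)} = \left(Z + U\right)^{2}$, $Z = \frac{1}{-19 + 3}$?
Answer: $- \frac{1434098255224721}{3555329037348} \approx -403.37$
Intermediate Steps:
$K = - \frac{923}{4}$ ($K = 2 - \frac{931}{4} = - \frac{923}{4} \approx -230.75$)
$Z = - \frac{1}{16}$ ($Z = \frac{1}{-16} = - \frac{1}{16} \approx -0.0625$)
$E{\left(U \right)} = \left(- \frac{1}{16} + U\right)^{2}$
$s{\left(P \right)} = - \frac{923 P^{2}}{4}$
$\frac{s{\left(r{\left(24 \right)} \right)}}{-2857965} - \frac{2450453}{E{\left(78 \right)}} = \frac{\left(- \frac{923}{4}\right) 25^{2}}{-2857965} - \frac{2450453}{\frac{1}{256} \left(-1 + 16 \cdot 78\right)^{2}} = \left(- \frac{923}{4}\right) 625 \left(- \frac{1}{2857965}\right) - \frac{2450453}{\frac{1}{256} \left(-1 + 1248\right)^{2}} = \left(- \frac{576875}{4}\right) \left(- \frac{1}{2857965}\right) - \frac{2450453}{\frac{1}{256} \cdot 1247^{2}} = \frac{115375}{2286372} - \frac{2450453}{\frac{1}{256} \cdot 1555009} = \frac{115375}{2286372} - \frac{2450453}{\frac{1555009}{256}} = \frac{115375}{2286372} - \frac{627315968}{1555009} = - \frac{1434098255224721}{3555329037348}$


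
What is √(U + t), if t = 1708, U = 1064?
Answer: 6*√77 ≈ 52.650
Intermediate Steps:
√(U + t) = √(1064 + 1708) = √2772 = 6*√77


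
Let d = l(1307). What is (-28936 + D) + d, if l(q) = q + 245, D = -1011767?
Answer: -1039151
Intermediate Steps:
l(q) = 245 + q
d = 1552 (d = 245 + 1307 = 1552)
(-28936 + D) + d = (-28936 - 1011767) + 1552 = -1040703 + 1552 = -1039151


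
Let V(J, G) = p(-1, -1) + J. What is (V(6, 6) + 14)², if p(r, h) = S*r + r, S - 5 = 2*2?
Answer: 100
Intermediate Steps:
S = 9 (S = 5 + 2*2 = 5 + 4 = 9)
p(r, h) = 10*r (p(r, h) = 9*r + r = 10*r)
V(J, G) = -10 + J (V(J, G) = 10*(-1) + J = -10 + J)
(V(6, 6) + 14)² = ((-10 + 6) + 14)² = (-4 + 14)² = 10² = 100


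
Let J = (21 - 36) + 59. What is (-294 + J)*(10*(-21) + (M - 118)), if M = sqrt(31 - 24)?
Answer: 82000 - 250*sqrt(7) ≈ 81339.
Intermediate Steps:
J = 44 (J = -15 + 59 = 44)
M = sqrt(7) ≈ 2.6458
(-294 + J)*(10*(-21) + (M - 118)) = (-294 + 44)*(10*(-21) + (sqrt(7) - 118)) = -250*(-210 + (-118 + sqrt(7))) = -250*(-328 + sqrt(7)) = 82000 - 250*sqrt(7)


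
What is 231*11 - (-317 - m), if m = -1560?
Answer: 1298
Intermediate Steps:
231*11 - (-317 - m) = 231*11 - (-317 - 1*(-1560)) = 2541 - (-317 + 1560) = 2541 - 1*1243 = 2541 - 1243 = 1298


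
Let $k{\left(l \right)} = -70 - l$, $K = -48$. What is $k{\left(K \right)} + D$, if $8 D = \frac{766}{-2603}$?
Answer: $- \frac{229447}{10412} \approx -22.037$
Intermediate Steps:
$D = - \frac{383}{10412}$ ($D = \frac{766 \frac{1}{-2603}}{8} = \frac{766 \left(- \frac{1}{2603}\right)}{8} = \frac{1}{8} \left(- \frac{766}{2603}\right) = - \frac{383}{10412} \approx -0.036784$)
$k{\left(K \right)} + D = \left(-70 - -48\right) - \frac{383}{10412} = \left(-70 + 48\right) - \frac{383}{10412} = -22 - \frac{383}{10412} = - \frac{229447}{10412}$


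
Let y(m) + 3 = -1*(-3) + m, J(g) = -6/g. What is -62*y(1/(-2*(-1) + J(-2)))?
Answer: -62/5 ≈ -12.400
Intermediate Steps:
y(m) = m (y(m) = -3 + (-1*(-3) + m) = -3 + (3 + m) = m)
-62*y(1/(-2*(-1) + J(-2))) = -62/(-2*(-1) - 6/(-2)) = -62/(2 - 6*(-½)) = -62/(2 + 3) = -62/5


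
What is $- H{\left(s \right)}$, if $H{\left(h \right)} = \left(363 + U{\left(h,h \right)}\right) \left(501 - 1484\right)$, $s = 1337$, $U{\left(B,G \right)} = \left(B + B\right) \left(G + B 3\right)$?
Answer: $14057799445$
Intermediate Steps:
$U{\left(B,G \right)} = 2 B \left(G + 3 B\right)$
$H{\left(h \right)} = -356829 - 7864 h^{2}$ ($H{\left(h \right)} = \left(363 + 2 h \left(h + 3 h\right)\right) \left(501 - 1484\right) = \left(363 + 2 h 4 h\right) \left(-983\right) = \left(363 + 8 h^{2}\right) \left(-983\right) = -356829 - 7864 h^{2}$)
$- H{\left(s \right)} = - (-356829 - 7864 \cdot 1337^{2}) = - (-356829 - 14057442616) = \left(-1\right) \left(-14057799445\right) = 14057799445$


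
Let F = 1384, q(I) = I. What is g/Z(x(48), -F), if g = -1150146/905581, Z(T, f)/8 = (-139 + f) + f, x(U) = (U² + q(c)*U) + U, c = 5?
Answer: 3363/61579508 ≈ 5.4612e-5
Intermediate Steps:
x(U) = U² + 6*U (x(U) = (U² + 5*U) + U = U² + 6*U)
Z(T, f) = -1112 + 16*f (Z(T, f) = 8*((-139 + f) + f) = 8*(-139 + 2*f) = -1112 + 16*f)
g = -1150146/905581 (g = -1150146*1/905581 = -1150146/905581 ≈ -1.2701)
g/Z(x(48), -F) = -1150146/(905581*(-1112 + 16*(-1*1384))) = -1150146/(905581*(-1112 + 16*(-1384))) = -1150146/(905581*(-1112 - 22144)) = -1150146/905581/(-23256) = -1150146/905581*(-1/23256) = 3363/61579508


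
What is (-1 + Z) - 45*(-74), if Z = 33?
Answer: 3362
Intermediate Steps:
(-1 + Z) - 45*(-74) = (-1 + 33) - 45*(-74) = 32 + 3330 = 3362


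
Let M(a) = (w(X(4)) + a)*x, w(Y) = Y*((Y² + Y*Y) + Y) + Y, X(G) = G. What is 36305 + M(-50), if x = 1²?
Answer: 36403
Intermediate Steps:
w(Y) = Y + Y*(Y + 2*Y²) (w(Y) = Y*((Y² + Y²) + Y) + Y = Y*(2*Y² + Y) + Y = Y*(Y + 2*Y²) + Y = Y + Y*(Y + 2*Y²))
x = 1
M(a) = 148 + a (M(a) = (4*(1 + 4 + 2*4²) + a)*1 = (4*(1 + 4 + 2*16) + a)*1 = (4*(1 + 4 + 32) + a)*1 = (4*37 + a)*1 = (148 + a)*1 = 148 + a)
36305 + M(-50) = 36305 + (148 - 50) = 36305 + 98 = 36403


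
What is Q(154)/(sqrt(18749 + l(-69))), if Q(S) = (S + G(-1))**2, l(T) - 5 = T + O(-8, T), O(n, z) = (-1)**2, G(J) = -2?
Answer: 11552*sqrt(18686)/9343 ≈ 169.02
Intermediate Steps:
O(n, z) = 1
l(T) = 6 + T (l(T) = 5 + (T + 1) = 5 + (1 + T) = 6 + T)
Q(S) = (-2 + S)**2 (Q(S) = (S - 2)**2 = (-2 + S)**2)
Q(154)/(sqrt(18749 + l(-69))) = (-2 + 154)**2/(sqrt(18749 + (6 - 69))) = 152**2/(sqrt(18749 - 63)) = 23104/(sqrt(18686)) = 23104*(sqrt(18686)/18686) = 11552*sqrt(18686)/9343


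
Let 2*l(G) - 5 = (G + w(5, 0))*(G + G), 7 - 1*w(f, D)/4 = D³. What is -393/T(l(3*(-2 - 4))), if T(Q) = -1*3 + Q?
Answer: 786/361 ≈ 2.1773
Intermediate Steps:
w(f, D) = 28 - 4*D³
l(G) = 5/2 + G*(28 + G) (l(G) = 5/2 + ((G + (28 - 4*0³))*(G + G))/2 = 5/2 + ((G + (28 - 4*0))*(2*G))/2 = 5/2 + ((G + (28 + 0))*(2*G))/2 = 5/2 + ((G + 28)*(2*G))/2 = 5/2 + ((28 + G)*(2*G))/2 = 5/2 + (2*G*(28 + G))/2 = 5/2 + G*(28 + G))
T(Q) = -3 + Q
-393/T(l(3*(-2 - 4))) = -393/(-3 + (5/2 + (3*(-2 - 4))² + 28*(3*(-2 - 4)))) = -393/(-3 + (5/2 + (3*(-6))² + 28*(3*(-6)))) = -393/(-3 + (5/2 + (-18)² + 28*(-18))) = -393/(-3 + (5/2 + 324 - 504)) = -393/(-3 - 355/2) = -393/(-361/2) = -393*(-2/361) = 786/361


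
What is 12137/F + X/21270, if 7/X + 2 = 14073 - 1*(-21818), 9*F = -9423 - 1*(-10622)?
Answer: 11911999561769/130752496710 ≈ 91.103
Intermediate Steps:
F = 1199/9 (F = (-9423 - 1*(-10622))/9 = (-9423 + 10622)/9 = (⅑)*1199 = 1199/9 ≈ 133.22)
X = 1/5127 (X = 7/(-2 + (14073 - 1*(-21818))) = 7/(-2 + (14073 + 21818)) = 7/(-2 + 35891) = 7/35889 = 7*(1/35889) = 1/5127 ≈ 0.00019505)
12137/F + X/21270 = 12137/(1199/9) + (1/5127)/21270 = 12137*(9/1199) + (1/5127)*(1/21270) = 109233/1199 + 1/109051290 = 11911999561769/130752496710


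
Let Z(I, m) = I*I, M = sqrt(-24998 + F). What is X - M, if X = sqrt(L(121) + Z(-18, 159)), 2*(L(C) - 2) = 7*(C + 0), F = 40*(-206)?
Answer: sqrt(2998)/2 - I*sqrt(33238) ≈ 27.377 - 182.31*I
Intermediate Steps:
F = -8240
M = I*sqrt(33238) (M = sqrt(-24998 - 8240) = sqrt(-33238) = I*sqrt(33238) ≈ 182.31*I)
Z(I, m) = I**2
L(C) = 2 + 7*C/2 (L(C) = 2 + (7*(C + 0))/2 = 2 + (7*C)/2 = 2 + 7*C/2)
X = sqrt(2998)/2 (X = sqrt((2 + (7/2)*121) + (-18)**2) = sqrt((2 + 847/2) + 324) = sqrt(851/2 + 324) = sqrt(1499/2) = sqrt(2998)/2 ≈ 27.377)
X - M = sqrt(2998)/2 - I*sqrt(33238)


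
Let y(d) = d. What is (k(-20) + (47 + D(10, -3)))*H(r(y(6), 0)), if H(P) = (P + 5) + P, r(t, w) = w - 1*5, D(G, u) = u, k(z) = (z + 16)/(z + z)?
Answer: -441/2 ≈ -220.50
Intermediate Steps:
k(z) = (16 + z)/(2*z) (k(z) = (16 + z)/((2*z)) = (16 + z)*(1/(2*z)) = (16 + z)/(2*z))
r(t, w) = -5 + w (r(t, w) = w - 5 = -5 + w)
H(P) = 5 + 2*P (H(P) = (5 + P) + P = 5 + 2*P)
(k(-20) + (47 + D(10, -3)))*H(r(y(6), 0)) = ((1/2)*(16 - 20)/(-20) + (47 - 3))*(5 + 2*(-5 + 0)) = ((1/2)*(-1/20)*(-4) + 44)*(5 + 2*(-5)) = (1/10 + 44)*(5 - 10) = (441/10)*(-5) = -441/2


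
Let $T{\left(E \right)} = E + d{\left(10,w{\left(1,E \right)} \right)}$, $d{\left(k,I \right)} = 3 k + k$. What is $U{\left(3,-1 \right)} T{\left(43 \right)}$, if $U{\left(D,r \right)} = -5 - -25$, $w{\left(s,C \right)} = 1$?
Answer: $1660$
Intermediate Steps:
$d{\left(k,I \right)} = 4 k$
$U{\left(D,r \right)} = 20$ ($U{\left(D,r \right)} = -5 + 25 = 20$)
$T{\left(E \right)} = 40 + E$ ($T{\left(E \right)} = E + 4 \cdot 10 = E + 40 = 40 + E$)
$U{\left(3,-1 \right)} T{\left(43 \right)} = 20 \left(40 + 43\right) = 20 \cdot 83 = 1660$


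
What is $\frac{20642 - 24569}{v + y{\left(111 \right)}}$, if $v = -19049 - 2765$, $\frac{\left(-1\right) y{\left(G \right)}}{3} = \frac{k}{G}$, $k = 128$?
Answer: $\frac{4403}{24462} \approx 0.17999$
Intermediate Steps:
$y{\left(G \right)} = - \frac{384}{G}$ ($y{\left(G \right)} = - 3 \frac{128}{G} = - \frac{384}{G}$)
$v = -21814$ ($v = -19049 - 2765 = -21814$)
$\frac{20642 - 24569}{v + y{\left(111 \right)}} = \frac{20642 - 24569}{-21814 - \frac{384}{111}} = - \frac{3927}{-21814 - \frac{128}{37}} = - \frac{3927}{- \frac{807246}{37}} = \left(-3927\right) \left(- \frac{37}{807246}\right) = \frac{4403}{24462}$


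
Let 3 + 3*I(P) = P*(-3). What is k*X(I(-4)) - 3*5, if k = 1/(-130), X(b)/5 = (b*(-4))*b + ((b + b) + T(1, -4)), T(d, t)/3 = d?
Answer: -363/26 ≈ -13.962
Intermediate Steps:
T(d, t) = 3*d
I(P) = -1 - P (I(P) = -1 + (P*(-3))/3 = -1 + (-3*P)/3 = -1 - P)
X(b) = 15 - 20*b² + 10*b (X(b) = 5*((b*(-4))*b + ((b + b) + 3*1)) = 5*((-4*b)*b + (2*b + 3)) = 5*(-4*b² + (3 + 2*b)) = 5*(3 - 4*b² + 2*b) = 15 - 20*b² + 10*b)
k = -1/130 ≈ -0.0076923
k*X(I(-4)) - 3*5 = -(15 - 20*(-1 - 1*(-4))² + 10*(-1 - 1*(-4)))/130 - 3*5 = -(15 - 20*(-1 + 4)² + 10*(-1 + 4))/130 - 15 = -(15 - 20*3² + 10*3)/130 - 15 = -(15 - 20*9 + 30)/130 - 15 = -(15 - 180 + 30)/130 - 15 = -1/130*(-135) - 15 = 27/26 - 15 = -363/26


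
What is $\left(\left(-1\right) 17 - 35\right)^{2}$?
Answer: $2704$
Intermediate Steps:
$\left(\left(-1\right) 17 - 35\right)^{2} = \left(-17 - 35\right)^{2} = \left(-52\right)^{2} = 2704$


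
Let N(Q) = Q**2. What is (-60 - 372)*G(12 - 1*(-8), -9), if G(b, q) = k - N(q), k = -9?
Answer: 38880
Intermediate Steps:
G(b, q) = -9 - q**2
(-60 - 372)*G(12 - 1*(-8), -9) = (-60 - 372)*(-9 - 1*(-9)**2) = -432*(-9 - 1*81) = -432*(-9 - 81) = -432*(-90) = 38880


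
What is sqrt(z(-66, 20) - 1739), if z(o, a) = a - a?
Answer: I*sqrt(1739) ≈ 41.701*I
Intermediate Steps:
z(o, a) = 0
sqrt(z(-66, 20) - 1739) = sqrt(0 - 1739) = sqrt(-1739) = I*sqrt(1739)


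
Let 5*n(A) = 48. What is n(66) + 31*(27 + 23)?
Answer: 7798/5 ≈ 1559.6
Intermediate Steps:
n(A) = 48/5 (n(A) = (1/5)*48 = 48/5)
n(66) + 31*(27 + 23) = 48/5 + 31*(27 + 23) = 48/5 + 31*50 = 48/5 + 1550 = 7798/5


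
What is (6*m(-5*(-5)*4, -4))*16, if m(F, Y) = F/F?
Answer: 96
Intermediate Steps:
m(F, Y) = 1
(6*m(-5*(-5)*4, -4))*16 = (6*1)*16 = 6*16 = 96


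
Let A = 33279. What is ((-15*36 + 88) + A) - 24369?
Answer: 8458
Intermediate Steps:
((-15*36 + 88) + A) - 24369 = ((-15*36 + 88) + 33279) - 24369 = ((-540 + 88) + 33279) - 24369 = (-452 + 33279) - 24369 = 32827 - 24369 = 8458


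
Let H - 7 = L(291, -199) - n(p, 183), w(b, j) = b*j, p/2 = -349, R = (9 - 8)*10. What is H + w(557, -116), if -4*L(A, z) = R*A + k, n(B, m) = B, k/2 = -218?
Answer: -129051/2 ≈ -64526.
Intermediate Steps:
k = -436 (k = 2*(-218) = -436)
R = 10 (R = 1*10 = 10)
p = -698 (p = 2*(-349) = -698)
L(A, z) = 109 - 5*A/2 (L(A, z) = -(10*A - 436)/4 = -(-436 + 10*A)/4 = 109 - 5*A/2)
H = 173/2 (H = 7 + ((109 - 5/2*291) - 1*(-698)) = 7 + ((109 - 1455/2) + 698) = 7 + (-1237/2 + 698) = 7 + 159/2 = 173/2 ≈ 86.500)
H + w(557, -116) = 173/2 + 557*(-116) = 173/2 - 64612 = -129051/2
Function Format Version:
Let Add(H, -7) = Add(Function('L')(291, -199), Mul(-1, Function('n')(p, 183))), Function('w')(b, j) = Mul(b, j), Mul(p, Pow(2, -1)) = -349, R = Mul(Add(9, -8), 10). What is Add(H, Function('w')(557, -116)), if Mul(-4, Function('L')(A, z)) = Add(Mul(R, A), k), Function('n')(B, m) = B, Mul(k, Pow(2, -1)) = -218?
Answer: Rational(-129051, 2) ≈ -64526.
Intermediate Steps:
k = -436 (k = Mul(2, -218) = -436)
R = 10 (R = Mul(1, 10) = 10)
p = -698 (p = Mul(2, -349) = -698)
Function('L')(A, z) = Add(109, Mul(Rational(-5, 2), A)) (Function('L')(A, z) = Mul(Rational(-1, 4), Add(Mul(10, A), -436)) = Mul(Rational(-1, 4), Add(-436, Mul(10, A))) = Add(109, Mul(Rational(-5, 2), A)))
H = Rational(173, 2) (H = Add(7, Add(Add(109, Mul(Rational(-5, 2), 291)), Mul(-1, -698))) = Add(7, Add(Add(109, Rational(-1455, 2)), 698)) = Add(7, Add(Rational(-1237, 2), 698)) = Add(7, Rational(159, 2)) = Rational(173, 2) ≈ 86.500)
Add(H, Function('w')(557, -116)) = Add(Rational(173, 2), Mul(557, -116)) = Add(Rational(173, 2), -64612) = Rational(-129051, 2)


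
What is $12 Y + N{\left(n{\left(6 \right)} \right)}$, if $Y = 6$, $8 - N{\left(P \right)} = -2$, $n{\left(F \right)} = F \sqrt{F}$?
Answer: $82$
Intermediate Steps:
$n{\left(F \right)} = F^{\frac{3}{2}}$
$N{\left(P \right)} = 10$ ($N{\left(P \right)} = 8 - -2 = 8 + 2 = 10$)
$12 Y + N{\left(n{\left(6 \right)} \right)} = 12 \cdot 6 + 10 = 72 + 10 = 82$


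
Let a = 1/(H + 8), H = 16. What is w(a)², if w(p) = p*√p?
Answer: 1/13824 ≈ 7.2338e-5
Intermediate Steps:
a = 1/24 (a = 1/(16 + 8) = 1/24 ≈ 0.041667)
w(p) = p^(3/2)
w(a)² = ((1/24)^(3/2))² = (√6/288)² = 1/13824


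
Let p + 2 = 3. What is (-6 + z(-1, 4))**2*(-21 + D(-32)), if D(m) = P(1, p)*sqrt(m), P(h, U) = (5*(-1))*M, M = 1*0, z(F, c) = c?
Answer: -84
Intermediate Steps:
p = 1 (p = -2 + 3 = 1)
M = 0
P(h, U) = 0 (P(h, U) = (5*(-1))*0 = -5*0 = 0)
D(m) = 0 (D(m) = 0*sqrt(m) = 0)
(-6 + z(-1, 4))**2*(-21 + D(-32)) = (-6 + 4)**2*(-21 + 0) = (-2)**2*(-21) = 4*(-21) = -84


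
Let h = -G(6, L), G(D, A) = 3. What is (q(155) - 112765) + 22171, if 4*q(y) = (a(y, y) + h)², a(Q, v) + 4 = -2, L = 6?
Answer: -362295/4 ≈ -90574.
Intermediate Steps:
a(Q, v) = -6 (a(Q, v) = -4 - 2 = -6)
h = -3 (h = -1*3 = -3)
q(y) = 81/4 (q(y) = (-6 - 3)²/4 = (¼)*(-9)² = (¼)*81 = 81/4)
(q(155) - 112765) + 22171 = (81/4 - 112765) + 22171 = -450979/4 + 22171 = -362295/4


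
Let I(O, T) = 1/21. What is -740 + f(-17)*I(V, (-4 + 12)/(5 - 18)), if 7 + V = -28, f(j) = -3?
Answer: -5181/7 ≈ -740.14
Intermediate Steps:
V = -35 (V = -7 - 28 = -35)
I(O, T) = 1/21
-740 + f(-17)*I(V, (-4 + 12)/(5 - 18)) = -740 - 3*1/21 = -740 - 1/7 = -5181/7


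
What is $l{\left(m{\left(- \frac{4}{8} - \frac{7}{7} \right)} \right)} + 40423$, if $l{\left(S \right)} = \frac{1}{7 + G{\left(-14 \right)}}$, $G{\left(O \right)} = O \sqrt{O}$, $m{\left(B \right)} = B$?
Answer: $\frac{16128778}{399} + \frac{2 i \sqrt{14}}{399} \approx 40423.0 + 0.018755 i$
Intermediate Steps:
$G{\left(O \right)} = O^{\frac{3}{2}}$
$l{\left(S \right)} = \frac{1}{7 - 14 i \sqrt{14}}$ ($l{\left(S \right)} = \frac{1}{7 + \left(-14\right)^{\frac{3}{2}}} = \frac{1}{7 - 14 i \sqrt{14}}$)
$l{\left(m{\left(- \frac{4}{8} - \frac{7}{7} \right)} \right)} + 40423 = \left(\frac{1}{399} + \frac{2 i \sqrt{14}}{399}\right) + 40423 = \frac{16128778}{399} + \frac{2 i \sqrt{14}}{399}$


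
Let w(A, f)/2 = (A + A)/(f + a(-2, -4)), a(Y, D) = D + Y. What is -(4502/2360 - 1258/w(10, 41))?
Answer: 648317/590 ≈ 1098.8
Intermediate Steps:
w(A, f) = 4*A/(-6 + f) (w(A, f) = 2*((A + A)/(f + (-4 - 2))) = 2*((2*A)/(f - 6)) = 2*((2*A)/(-6 + f)) = 2*(2*A/(-6 + f)) = 4*A/(-6 + f))
-(4502/2360 - 1258/w(10, 41)) = -(4502/2360 - 1258/(4*10/(-6 + 41))) = -(4502*(1/2360) - 1258/(4*10/35)) = -(2251/1180 - 1258/(4*10*(1/35))) = -(2251/1180 - 1258/8/7) = -(2251/1180 - 1258*7/8) = -(2251/1180 - 4403/4) = -1*(-648317/590) = 648317/590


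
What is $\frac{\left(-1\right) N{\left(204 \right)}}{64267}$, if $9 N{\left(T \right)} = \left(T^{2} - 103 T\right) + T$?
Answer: $- \frac{2312}{64267} \approx -0.035975$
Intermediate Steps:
$N{\left(T \right)} = - \frac{34 T}{3} + \frac{T^{2}}{9}$ ($N{\left(T \right)} = \frac{\left(T^{2} - 103 T\right) + T}{9} = \frac{T^{2} - 102 T}{9} = - \frac{34 T}{3} + \frac{T^{2}}{9}$)
$\frac{\left(-1\right) N{\left(204 \right)}}{64267} = \frac{\left(-1\right) \frac{1}{9} \cdot 204 \left(-102 + 204\right)}{64267} = - \frac{204 \cdot 102}{9} \cdot \frac{1}{64267} = \left(-1\right) 2312 \cdot \frac{1}{64267} = \left(-2312\right) \frac{1}{64267} = - \frac{2312}{64267}$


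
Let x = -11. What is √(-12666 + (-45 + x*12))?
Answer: 3*I*√1427 ≈ 113.33*I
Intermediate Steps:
√(-12666 + (-45 + x*12)) = √(-12666 + (-45 - 11*12)) = √(-12666 + (-45 - 132)) = √(-12666 - 177) = √(-12843) = 3*I*√1427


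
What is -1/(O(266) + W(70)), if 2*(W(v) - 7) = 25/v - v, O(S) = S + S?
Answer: -28/14117 ≈ -0.0019834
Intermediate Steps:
O(S) = 2*S
W(v) = 7 - v/2 + 25/(2*v) (W(v) = 7 + (25/v - v)/2 = 7 + (-v + 25/v)/2 = 7 + (-v/2 + 25/(2*v)) = 7 - v/2 + 25/(2*v))
-1/(O(266) + W(70)) = -1/(2*266 + (½)*(25 - 1*70*(-14 + 70))/70) = -1/(532 + (½)*(1/70)*(25 - 1*70*56)) = -1/(532 + (½)*(1/70)*(25 - 3920)) = -1/(532 + (½)*(1/70)*(-3895)) = -1/(532 - 779/28) = -1/14117/28 = -1*28/14117 = -28/14117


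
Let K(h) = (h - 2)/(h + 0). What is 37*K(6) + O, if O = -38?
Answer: -40/3 ≈ -13.333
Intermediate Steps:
K(h) = (-2 + h)/h
37*K(6) + O = 37*((-2 + 6)/6) - 38 = 37*((⅙)*4) - 38 = 37*(⅔) - 38 = 74/3 - 38 = -40/3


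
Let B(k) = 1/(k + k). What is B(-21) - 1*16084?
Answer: -675529/42 ≈ -16084.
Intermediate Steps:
B(k) = 1/(2*k)
B(-21) - 1*16084 = (1/2)/(-21) - 1*16084 = (1/2)*(-1/21) - 16084 = -1/42 - 16084 = -675529/42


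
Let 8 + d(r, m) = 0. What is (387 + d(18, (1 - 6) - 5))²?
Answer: 143641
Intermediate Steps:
d(r, m) = -8 (d(r, m) = -8 + 0 = -8)
(387 + d(18, (1 - 6) - 5))² = (387 - 8)² = 379² = 143641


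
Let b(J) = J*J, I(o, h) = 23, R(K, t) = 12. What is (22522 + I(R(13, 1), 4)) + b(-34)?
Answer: 23701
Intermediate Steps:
b(J) = J²
(22522 + I(R(13, 1), 4)) + b(-34) = (22522 + 23) + (-34)² = 22545 + 1156 = 23701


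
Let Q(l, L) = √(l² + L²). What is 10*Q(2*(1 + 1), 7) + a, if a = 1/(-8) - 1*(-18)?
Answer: 143/8 + 10*√65 ≈ 98.498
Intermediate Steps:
a = 143/8 (a = -⅛ + 18 = 143/8 ≈ 17.875)
Q(l, L) = √(L² + l²)
10*Q(2*(1 + 1), 7) + a = 10*√(7² + (2*(1 + 1))²) + 143/8 = 10*√(49 + (2*2)²) + 143/8 = 10*√(49 + 4²) + 143/8 = 10*√(49 + 16) + 143/8 = 10*√65 + 143/8 = 143/8 + 10*√65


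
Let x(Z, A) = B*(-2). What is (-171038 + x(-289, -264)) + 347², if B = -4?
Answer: -50621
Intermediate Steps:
x(Z, A) = 8 (x(Z, A) = -4*(-2) = 8)
(-171038 + x(-289, -264)) + 347² = (-171038 + 8) + 347² = -171030 + 120409 = -50621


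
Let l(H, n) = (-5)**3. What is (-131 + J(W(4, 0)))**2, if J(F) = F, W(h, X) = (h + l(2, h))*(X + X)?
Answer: 17161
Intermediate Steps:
l(H, n) = -125
W(h, X) = 2*X*(-125 + h) (W(h, X) = (h - 125)*(X + X) = (-125 + h)*(2*X) = 2*X*(-125 + h))
(-131 + J(W(4, 0)))**2 = (-131 + 2*0*(-125 + 4))**2 = (-131 + 2*0*(-121))**2 = (-131 + 0)**2 = (-131)**2 = 17161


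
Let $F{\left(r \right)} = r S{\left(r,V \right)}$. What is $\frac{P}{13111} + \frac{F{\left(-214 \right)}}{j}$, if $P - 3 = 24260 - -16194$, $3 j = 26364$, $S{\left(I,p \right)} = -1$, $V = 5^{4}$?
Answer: $\frac{179170935}{57609734} \approx 3.1101$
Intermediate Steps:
$V = 625$
$F{\left(r \right)} = - r$ ($F{\left(r \right)} = r \left(-1\right) = - r$)
$j = 8788$ ($j = \frac{1}{3} \cdot 26364 = 8788$)
$P = 40457$ ($P = 3 + \left(24260 - -16194\right) = 3 + \left(24260 + 16194\right) = 3 + 40454 = 40457$)
$\frac{P}{13111} + \frac{F{\left(-214 \right)}}{j} = \frac{40457}{13111} + \frac{\left(-1\right) \left(-214\right)}{8788} = 40457 \cdot \frac{1}{13111} + 214 \cdot \frac{1}{8788} = \frac{40457}{13111} + \frac{107}{4394} = \frac{179170935}{57609734}$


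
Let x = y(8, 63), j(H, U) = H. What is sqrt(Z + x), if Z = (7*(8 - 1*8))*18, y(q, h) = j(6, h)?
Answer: sqrt(6) ≈ 2.4495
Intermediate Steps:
y(q, h) = 6
x = 6
Z = 0 (Z = (7*(8 - 8))*18 = (7*0)*18 = 0*18 = 0)
sqrt(Z + x) = sqrt(0 + 6) = sqrt(6)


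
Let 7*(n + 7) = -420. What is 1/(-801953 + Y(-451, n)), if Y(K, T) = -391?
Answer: -1/802344 ≈ -1.2463e-6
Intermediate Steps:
n = -67 (n = -7 + (1/7)*(-420) = -7 - 60 = -67)
1/(-801953 + Y(-451, n)) = 1/(-801953 - 391) = 1/(-802344) = -1/802344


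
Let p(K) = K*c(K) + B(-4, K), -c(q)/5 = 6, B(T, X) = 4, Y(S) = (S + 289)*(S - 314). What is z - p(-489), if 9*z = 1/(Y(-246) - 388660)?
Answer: -54508920841/3714660 ≈ -14674.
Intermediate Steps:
Y(S) = (-314 + S)*(289 + S) (Y(S) = (289 + S)*(-314 + S) = (-314 + S)*(289 + S))
c(q) = -30 (c(q) = -5*6 = -30)
p(K) = 4 - 30*K (p(K) = K*(-30) + 4 = -30*K + 4 = 4 - 30*K)
z = -1/3714660 (z = 1/(9*((-90746 + (-246)**2 - 25*(-246)) - 388660)) = 1/(9*((-90746 + 60516 + 6150) - 388660)) = 1/(9*(-24080 - 388660)) = (1/9)/(-412740) = (1/9)*(-1/412740) = -1/3714660 ≈ -2.6920e-7)
z - p(-489) = -1/3714660 - (4 - 30*(-489)) = -1/3714660 - (4 + 14670) = -1/3714660 - 1*14674 = -1/3714660 - 14674 = -54508920841/3714660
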